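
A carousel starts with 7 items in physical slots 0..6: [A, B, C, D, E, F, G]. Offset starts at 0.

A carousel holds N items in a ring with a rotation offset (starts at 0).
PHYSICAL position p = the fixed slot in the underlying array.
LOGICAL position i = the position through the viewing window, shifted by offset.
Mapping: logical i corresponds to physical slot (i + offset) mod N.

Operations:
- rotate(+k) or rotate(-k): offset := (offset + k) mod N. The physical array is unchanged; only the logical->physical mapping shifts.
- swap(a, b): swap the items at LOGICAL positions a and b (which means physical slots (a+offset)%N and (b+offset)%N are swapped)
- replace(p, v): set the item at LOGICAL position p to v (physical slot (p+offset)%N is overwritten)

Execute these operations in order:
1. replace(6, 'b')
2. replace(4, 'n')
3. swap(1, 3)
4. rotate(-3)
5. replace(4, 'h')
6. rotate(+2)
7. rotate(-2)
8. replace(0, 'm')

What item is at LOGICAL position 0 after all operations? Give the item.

Answer: m

Derivation:
After op 1 (replace(6, 'b')): offset=0, physical=[A,B,C,D,E,F,b], logical=[A,B,C,D,E,F,b]
After op 2 (replace(4, 'n')): offset=0, physical=[A,B,C,D,n,F,b], logical=[A,B,C,D,n,F,b]
After op 3 (swap(1, 3)): offset=0, physical=[A,D,C,B,n,F,b], logical=[A,D,C,B,n,F,b]
After op 4 (rotate(-3)): offset=4, physical=[A,D,C,B,n,F,b], logical=[n,F,b,A,D,C,B]
After op 5 (replace(4, 'h')): offset=4, physical=[A,h,C,B,n,F,b], logical=[n,F,b,A,h,C,B]
After op 6 (rotate(+2)): offset=6, physical=[A,h,C,B,n,F,b], logical=[b,A,h,C,B,n,F]
After op 7 (rotate(-2)): offset=4, physical=[A,h,C,B,n,F,b], logical=[n,F,b,A,h,C,B]
After op 8 (replace(0, 'm')): offset=4, physical=[A,h,C,B,m,F,b], logical=[m,F,b,A,h,C,B]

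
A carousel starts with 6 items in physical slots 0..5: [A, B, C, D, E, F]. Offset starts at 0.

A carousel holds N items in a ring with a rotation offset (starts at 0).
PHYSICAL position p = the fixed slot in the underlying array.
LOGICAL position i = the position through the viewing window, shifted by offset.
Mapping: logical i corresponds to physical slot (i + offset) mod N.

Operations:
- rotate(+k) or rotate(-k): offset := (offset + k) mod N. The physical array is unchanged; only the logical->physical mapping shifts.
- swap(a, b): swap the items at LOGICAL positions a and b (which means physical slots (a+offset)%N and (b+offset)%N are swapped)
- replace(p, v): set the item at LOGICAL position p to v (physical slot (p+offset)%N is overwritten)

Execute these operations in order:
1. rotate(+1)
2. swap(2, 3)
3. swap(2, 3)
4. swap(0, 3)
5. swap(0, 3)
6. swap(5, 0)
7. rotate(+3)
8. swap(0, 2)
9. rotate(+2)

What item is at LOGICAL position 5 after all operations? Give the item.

After op 1 (rotate(+1)): offset=1, physical=[A,B,C,D,E,F], logical=[B,C,D,E,F,A]
After op 2 (swap(2, 3)): offset=1, physical=[A,B,C,E,D,F], logical=[B,C,E,D,F,A]
After op 3 (swap(2, 3)): offset=1, physical=[A,B,C,D,E,F], logical=[B,C,D,E,F,A]
After op 4 (swap(0, 3)): offset=1, physical=[A,E,C,D,B,F], logical=[E,C,D,B,F,A]
After op 5 (swap(0, 3)): offset=1, physical=[A,B,C,D,E,F], logical=[B,C,D,E,F,A]
After op 6 (swap(5, 0)): offset=1, physical=[B,A,C,D,E,F], logical=[A,C,D,E,F,B]
After op 7 (rotate(+3)): offset=4, physical=[B,A,C,D,E,F], logical=[E,F,B,A,C,D]
After op 8 (swap(0, 2)): offset=4, physical=[E,A,C,D,B,F], logical=[B,F,E,A,C,D]
After op 9 (rotate(+2)): offset=0, physical=[E,A,C,D,B,F], logical=[E,A,C,D,B,F]

Answer: F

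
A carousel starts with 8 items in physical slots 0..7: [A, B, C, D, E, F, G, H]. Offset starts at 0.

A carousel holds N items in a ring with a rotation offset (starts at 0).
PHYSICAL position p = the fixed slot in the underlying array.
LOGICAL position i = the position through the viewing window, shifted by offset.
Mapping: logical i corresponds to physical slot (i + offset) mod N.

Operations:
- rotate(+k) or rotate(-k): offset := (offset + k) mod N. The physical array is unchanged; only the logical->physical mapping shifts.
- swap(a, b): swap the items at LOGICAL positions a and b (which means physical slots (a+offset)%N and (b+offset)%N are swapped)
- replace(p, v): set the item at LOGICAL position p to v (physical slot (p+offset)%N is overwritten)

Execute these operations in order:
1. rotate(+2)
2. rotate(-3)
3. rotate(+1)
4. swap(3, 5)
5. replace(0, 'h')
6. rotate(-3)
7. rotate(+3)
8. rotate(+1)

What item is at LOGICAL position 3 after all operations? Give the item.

After op 1 (rotate(+2)): offset=2, physical=[A,B,C,D,E,F,G,H], logical=[C,D,E,F,G,H,A,B]
After op 2 (rotate(-3)): offset=7, physical=[A,B,C,D,E,F,G,H], logical=[H,A,B,C,D,E,F,G]
After op 3 (rotate(+1)): offset=0, physical=[A,B,C,D,E,F,G,H], logical=[A,B,C,D,E,F,G,H]
After op 4 (swap(3, 5)): offset=0, physical=[A,B,C,F,E,D,G,H], logical=[A,B,C,F,E,D,G,H]
After op 5 (replace(0, 'h')): offset=0, physical=[h,B,C,F,E,D,G,H], logical=[h,B,C,F,E,D,G,H]
After op 6 (rotate(-3)): offset=5, physical=[h,B,C,F,E,D,G,H], logical=[D,G,H,h,B,C,F,E]
After op 7 (rotate(+3)): offset=0, physical=[h,B,C,F,E,D,G,H], logical=[h,B,C,F,E,D,G,H]
After op 8 (rotate(+1)): offset=1, physical=[h,B,C,F,E,D,G,H], logical=[B,C,F,E,D,G,H,h]

Answer: E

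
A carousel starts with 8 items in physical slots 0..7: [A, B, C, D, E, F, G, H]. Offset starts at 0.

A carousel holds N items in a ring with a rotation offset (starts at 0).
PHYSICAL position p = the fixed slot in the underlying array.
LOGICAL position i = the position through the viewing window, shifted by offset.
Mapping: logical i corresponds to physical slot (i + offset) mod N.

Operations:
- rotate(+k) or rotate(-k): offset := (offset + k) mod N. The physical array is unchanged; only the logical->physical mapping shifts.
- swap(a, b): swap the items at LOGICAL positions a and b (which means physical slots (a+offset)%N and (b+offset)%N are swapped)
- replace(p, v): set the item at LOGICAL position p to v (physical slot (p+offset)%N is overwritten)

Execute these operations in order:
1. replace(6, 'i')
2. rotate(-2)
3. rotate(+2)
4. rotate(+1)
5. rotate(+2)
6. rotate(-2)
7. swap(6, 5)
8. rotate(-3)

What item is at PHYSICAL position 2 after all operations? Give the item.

After op 1 (replace(6, 'i')): offset=0, physical=[A,B,C,D,E,F,i,H], logical=[A,B,C,D,E,F,i,H]
After op 2 (rotate(-2)): offset=6, physical=[A,B,C,D,E,F,i,H], logical=[i,H,A,B,C,D,E,F]
After op 3 (rotate(+2)): offset=0, physical=[A,B,C,D,E,F,i,H], logical=[A,B,C,D,E,F,i,H]
After op 4 (rotate(+1)): offset=1, physical=[A,B,C,D,E,F,i,H], logical=[B,C,D,E,F,i,H,A]
After op 5 (rotate(+2)): offset=3, physical=[A,B,C,D,E,F,i,H], logical=[D,E,F,i,H,A,B,C]
After op 6 (rotate(-2)): offset=1, physical=[A,B,C,D,E,F,i,H], logical=[B,C,D,E,F,i,H,A]
After op 7 (swap(6, 5)): offset=1, physical=[A,B,C,D,E,F,H,i], logical=[B,C,D,E,F,H,i,A]
After op 8 (rotate(-3)): offset=6, physical=[A,B,C,D,E,F,H,i], logical=[H,i,A,B,C,D,E,F]

Answer: C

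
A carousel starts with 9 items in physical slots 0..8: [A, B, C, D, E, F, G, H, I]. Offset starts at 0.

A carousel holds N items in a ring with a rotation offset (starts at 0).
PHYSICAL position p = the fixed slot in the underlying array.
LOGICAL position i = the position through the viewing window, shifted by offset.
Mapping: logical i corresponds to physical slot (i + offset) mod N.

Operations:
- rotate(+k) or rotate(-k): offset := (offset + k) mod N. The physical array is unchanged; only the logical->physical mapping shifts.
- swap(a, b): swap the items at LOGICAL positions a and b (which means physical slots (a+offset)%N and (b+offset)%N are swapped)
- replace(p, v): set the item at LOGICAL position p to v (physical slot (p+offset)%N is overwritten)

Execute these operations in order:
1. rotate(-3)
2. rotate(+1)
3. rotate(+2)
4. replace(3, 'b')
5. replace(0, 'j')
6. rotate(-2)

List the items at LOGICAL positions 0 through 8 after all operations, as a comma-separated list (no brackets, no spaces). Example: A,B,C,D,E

After op 1 (rotate(-3)): offset=6, physical=[A,B,C,D,E,F,G,H,I], logical=[G,H,I,A,B,C,D,E,F]
After op 2 (rotate(+1)): offset=7, physical=[A,B,C,D,E,F,G,H,I], logical=[H,I,A,B,C,D,E,F,G]
After op 3 (rotate(+2)): offset=0, physical=[A,B,C,D,E,F,G,H,I], logical=[A,B,C,D,E,F,G,H,I]
After op 4 (replace(3, 'b')): offset=0, physical=[A,B,C,b,E,F,G,H,I], logical=[A,B,C,b,E,F,G,H,I]
After op 5 (replace(0, 'j')): offset=0, physical=[j,B,C,b,E,F,G,H,I], logical=[j,B,C,b,E,F,G,H,I]
After op 6 (rotate(-2)): offset=7, physical=[j,B,C,b,E,F,G,H,I], logical=[H,I,j,B,C,b,E,F,G]

Answer: H,I,j,B,C,b,E,F,G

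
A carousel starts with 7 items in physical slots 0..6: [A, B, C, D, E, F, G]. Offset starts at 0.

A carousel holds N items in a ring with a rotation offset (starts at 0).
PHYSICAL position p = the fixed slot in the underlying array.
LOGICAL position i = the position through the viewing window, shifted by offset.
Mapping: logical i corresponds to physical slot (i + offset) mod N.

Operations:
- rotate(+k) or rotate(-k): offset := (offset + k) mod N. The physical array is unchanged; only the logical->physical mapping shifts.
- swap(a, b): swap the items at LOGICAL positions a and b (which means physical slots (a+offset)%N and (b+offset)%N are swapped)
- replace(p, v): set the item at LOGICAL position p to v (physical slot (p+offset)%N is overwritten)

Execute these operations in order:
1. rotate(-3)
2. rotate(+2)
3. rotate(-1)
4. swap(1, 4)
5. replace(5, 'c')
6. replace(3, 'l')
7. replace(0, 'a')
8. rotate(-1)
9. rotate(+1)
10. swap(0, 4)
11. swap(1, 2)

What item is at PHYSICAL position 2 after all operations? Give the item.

After op 1 (rotate(-3)): offset=4, physical=[A,B,C,D,E,F,G], logical=[E,F,G,A,B,C,D]
After op 2 (rotate(+2)): offset=6, physical=[A,B,C,D,E,F,G], logical=[G,A,B,C,D,E,F]
After op 3 (rotate(-1)): offset=5, physical=[A,B,C,D,E,F,G], logical=[F,G,A,B,C,D,E]
After op 4 (swap(1, 4)): offset=5, physical=[A,B,G,D,E,F,C], logical=[F,C,A,B,G,D,E]
After op 5 (replace(5, 'c')): offset=5, physical=[A,B,G,c,E,F,C], logical=[F,C,A,B,G,c,E]
After op 6 (replace(3, 'l')): offset=5, physical=[A,l,G,c,E,F,C], logical=[F,C,A,l,G,c,E]
After op 7 (replace(0, 'a')): offset=5, physical=[A,l,G,c,E,a,C], logical=[a,C,A,l,G,c,E]
After op 8 (rotate(-1)): offset=4, physical=[A,l,G,c,E,a,C], logical=[E,a,C,A,l,G,c]
After op 9 (rotate(+1)): offset=5, physical=[A,l,G,c,E,a,C], logical=[a,C,A,l,G,c,E]
After op 10 (swap(0, 4)): offset=5, physical=[A,l,a,c,E,G,C], logical=[G,C,A,l,a,c,E]
After op 11 (swap(1, 2)): offset=5, physical=[C,l,a,c,E,G,A], logical=[G,A,C,l,a,c,E]

Answer: a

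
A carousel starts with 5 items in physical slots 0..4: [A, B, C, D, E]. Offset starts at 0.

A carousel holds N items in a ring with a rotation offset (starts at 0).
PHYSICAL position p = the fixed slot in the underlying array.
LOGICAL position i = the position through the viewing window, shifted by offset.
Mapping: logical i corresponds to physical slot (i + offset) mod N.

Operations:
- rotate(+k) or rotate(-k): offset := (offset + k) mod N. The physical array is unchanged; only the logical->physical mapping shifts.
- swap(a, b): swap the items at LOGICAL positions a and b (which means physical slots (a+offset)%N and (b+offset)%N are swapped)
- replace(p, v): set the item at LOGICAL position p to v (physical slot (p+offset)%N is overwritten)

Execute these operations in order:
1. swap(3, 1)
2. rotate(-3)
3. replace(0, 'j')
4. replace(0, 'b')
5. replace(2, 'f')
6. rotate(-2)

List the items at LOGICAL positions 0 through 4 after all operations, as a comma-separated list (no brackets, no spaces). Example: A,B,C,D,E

Answer: A,D,b,B,f

Derivation:
After op 1 (swap(3, 1)): offset=0, physical=[A,D,C,B,E], logical=[A,D,C,B,E]
After op 2 (rotate(-3)): offset=2, physical=[A,D,C,B,E], logical=[C,B,E,A,D]
After op 3 (replace(0, 'j')): offset=2, physical=[A,D,j,B,E], logical=[j,B,E,A,D]
After op 4 (replace(0, 'b')): offset=2, physical=[A,D,b,B,E], logical=[b,B,E,A,D]
After op 5 (replace(2, 'f')): offset=2, physical=[A,D,b,B,f], logical=[b,B,f,A,D]
After op 6 (rotate(-2)): offset=0, physical=[A,D,b,B,f], logical=[A,D,b,B,f]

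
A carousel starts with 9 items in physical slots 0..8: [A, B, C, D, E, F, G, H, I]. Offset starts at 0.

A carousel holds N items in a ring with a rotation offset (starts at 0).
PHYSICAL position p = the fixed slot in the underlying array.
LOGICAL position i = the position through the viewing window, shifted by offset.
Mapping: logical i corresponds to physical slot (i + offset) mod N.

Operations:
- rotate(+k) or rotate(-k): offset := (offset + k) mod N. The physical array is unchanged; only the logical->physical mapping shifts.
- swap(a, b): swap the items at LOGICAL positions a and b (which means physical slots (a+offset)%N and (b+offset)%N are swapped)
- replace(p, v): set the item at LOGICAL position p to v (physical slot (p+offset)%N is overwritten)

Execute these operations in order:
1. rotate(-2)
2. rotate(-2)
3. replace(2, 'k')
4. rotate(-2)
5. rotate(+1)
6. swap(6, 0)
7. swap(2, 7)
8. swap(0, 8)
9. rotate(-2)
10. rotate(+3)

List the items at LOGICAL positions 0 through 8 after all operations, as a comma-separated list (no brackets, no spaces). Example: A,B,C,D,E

After op 1 (rotate(-2)): offset=7, physical=[A,B,C,D,E,F,G,H,I], logical=[H,I,A,B,C,D,E,F,G]
After op 2 (rotate(-2)): offset=5, physical=[A,B,C,D,E,F,G,H,I], logical=[F,G,H,I,A,B,C,D,E]
After op 3 (replace(2, 'k')): offset=5, physical=[A,B,C,D,E,F,G,k,I], logical=[F,G,k,I,A,B,C,D,E]
After op 4 (rotate(-2)): offset=3, physical=[A,B,C,D,E,F,G,k,I], logical=[D,E,F,G,k,I,A,B,C]
After op 5 (rotate(+1)): offset=4, physical=[A,B,C,D,E,F,G,k,I], logical=[E,F,G,k,I,A,B,C,D]
After op 6 (swap(6, 0)): offset=4, physical=[A,E,C,D,B,F,G,k,I], logical=[B,F,G,k,I,A,E,C,D]
After op 7 (swap(2, 7)): offset=4, physical=[A,E,G,D,B,F,C,k,I], logical=[B,F,C,k,I,A,E,G,D]
After op 8 (swap(0, 8)): offset=4, physical=[A,E,G,B,D,F,C,k,I], logical=[D,F,C,k,I,A,E,G,B]
After op 9 (rotate(-2)): offset=2, physical=[A,E,G,B,D,F,C,k,I], logical=[G,B,D,F,C,k,I,A,E]
After op 10 (rotate(+3)): offset=5, physical=[A,E,G,B,D,F,C,k,I], logical=[F,C,k,I,A,E,G,B,D]

Answer: F,C,k,I,A,E,G,B,D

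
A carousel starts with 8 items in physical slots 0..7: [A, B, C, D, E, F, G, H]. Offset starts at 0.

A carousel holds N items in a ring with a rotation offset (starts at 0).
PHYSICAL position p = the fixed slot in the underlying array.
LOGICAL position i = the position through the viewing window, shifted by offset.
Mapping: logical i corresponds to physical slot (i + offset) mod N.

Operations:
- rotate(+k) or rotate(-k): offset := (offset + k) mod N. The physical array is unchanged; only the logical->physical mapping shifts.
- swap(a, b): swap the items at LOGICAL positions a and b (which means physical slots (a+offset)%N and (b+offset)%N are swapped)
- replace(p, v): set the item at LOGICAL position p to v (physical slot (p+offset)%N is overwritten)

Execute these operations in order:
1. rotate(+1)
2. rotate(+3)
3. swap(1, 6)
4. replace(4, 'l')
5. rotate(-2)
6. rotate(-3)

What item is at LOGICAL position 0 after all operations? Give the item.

Answer: H

Derivation:
After op 1 (rotate(+1)): offset=1, physical=[A,B,C,D,E,F,G,H], logical=[B,C,D,E,F,G,H,A]
After op 2 (rotate(+3)): offset=4, physical=[A,B,C,D,E,F,G,H], logical=[E,F,G,H,A,B,C,D]
After op 3 (swap(1, 6)): offset=4, physical=[A,B,F,D,E,C,G,H], logical=[E,C,G,H,A,B,F,D]
After op 4 (replace(4, 'l')): offset=4, physical=[l,B,F,D,E,C,G,H], logical=[E,C,G,H,l,B,F,D]
After op 5 (rotate(-2)): offset=2, physical=[l,B,F,D,E,C,G,H], logical=[F,D,E,C,G,H,l,B]
After op 6 (rotate(-3)): offset=7, physical=[l,B,F,D,E,C,G,H], logical=[H,l,B,F,D,E,C,G]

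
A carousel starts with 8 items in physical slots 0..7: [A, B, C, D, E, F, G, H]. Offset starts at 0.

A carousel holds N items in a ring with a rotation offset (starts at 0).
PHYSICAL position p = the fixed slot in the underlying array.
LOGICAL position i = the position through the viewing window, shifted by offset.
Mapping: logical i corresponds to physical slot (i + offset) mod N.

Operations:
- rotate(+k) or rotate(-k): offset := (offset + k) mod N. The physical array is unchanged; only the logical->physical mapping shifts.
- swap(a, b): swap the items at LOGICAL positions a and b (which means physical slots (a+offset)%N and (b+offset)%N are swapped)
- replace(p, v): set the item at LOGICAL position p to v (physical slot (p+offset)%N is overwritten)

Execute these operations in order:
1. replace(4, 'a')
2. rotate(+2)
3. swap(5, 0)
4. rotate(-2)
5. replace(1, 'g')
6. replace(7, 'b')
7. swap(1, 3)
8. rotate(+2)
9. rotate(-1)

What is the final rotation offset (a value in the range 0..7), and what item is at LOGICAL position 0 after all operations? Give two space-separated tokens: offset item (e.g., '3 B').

After op 1 (replace(4, 'a')): offset=0, physical=[A,B,C,D,a,F,G,H], logical=[A,B,C,D,a,F,G,H]
After op 2 (rotate(+2)): offset=2, physical=[A,B,C,D,a,F,G,H], logical=[C,D,a,F,G,H,A,B]
After op 3 (swap(5, 0)): offset=2, physical=[A,B,H,D,a,F,G,C], logical=[H,D,a,F,G,C,A,B]
After op 4 (rotate(-2)): offset=0, physical=[A,B,H,D,a,F,G,C], logical=[A,B,H,D,a,F,G,C]
After op 5 (replace(1, 'g')): offset=0, physical=[A,g,H,D,a,F,G,C], logical=[A,g,H,D,a,F,G,C]
After op 6 (replace(7, 'b')): offset=0, physical=[A,g,H,D,a,F,G,b], logical=[A,g,H,D,a,F,G,b]
After op 7 (swap(1, 3)): offset=0, physical=[A,D,H,g,a,F,G,b], logical=[A,D,H,g,a,F,G,b]
After op 8 (rotate(+2)): offset=2, physical=[A,D,H,g,a,F,G,b], logical=[H,g,a,F,G,b,A,D]
After op 9 (rotate(-1)): offset=1, physical=[A,D,H,g,a,F,G,b], logical=[D,H,g,a,F,G,b,A]

Answer: 1 D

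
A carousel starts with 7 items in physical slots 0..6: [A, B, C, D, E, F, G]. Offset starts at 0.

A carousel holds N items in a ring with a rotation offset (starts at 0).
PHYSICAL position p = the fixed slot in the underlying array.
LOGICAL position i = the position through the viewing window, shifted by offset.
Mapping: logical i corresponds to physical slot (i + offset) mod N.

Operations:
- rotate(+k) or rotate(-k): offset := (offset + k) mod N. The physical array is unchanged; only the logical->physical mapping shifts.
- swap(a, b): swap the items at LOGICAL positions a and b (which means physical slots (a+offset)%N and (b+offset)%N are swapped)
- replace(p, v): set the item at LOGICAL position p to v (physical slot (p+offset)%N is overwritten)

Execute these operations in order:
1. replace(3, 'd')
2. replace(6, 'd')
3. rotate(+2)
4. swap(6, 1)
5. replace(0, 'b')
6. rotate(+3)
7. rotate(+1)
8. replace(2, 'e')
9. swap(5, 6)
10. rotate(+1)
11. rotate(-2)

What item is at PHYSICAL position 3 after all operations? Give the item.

After op 1 (replace(3, 'd')): offset=0, physical=[A,B,C,d,E,F,G], logical=[A,B,C,d,E,F,G]
After op 2 (replace(6, 'd')): offset=0, physical=[A,B,C,d,E,F,d], logical=[A,B,C,d,E,F,d]
After op 3 (rotate(+2)): offset=2, physical=[A,B,C,d,E,F,d], logical=[C,d,E,F,d,A,B]
After op 4 (swap(6, 1)): offset=2, physical=[A,d,C,B,E,F,d], logical=[C,B,E,F,d,A,d]
After op 5 (replace(0, 'b')): offset=2, physical=[A,d,b,B,E,F,d], logical=[b,B,E,F,d,A,d]
After op 6 (rotate(+3)): offset=5, physical=[A,d,b,B,E,F,d], logical=[F,d,A,d,b,B,E]
After op 7 (rotate(+1)): offset=6, physical=[A,d,b,B,E,F,d], logical=[d,A,d,b,B,E,F]
After op 8 (replace(2, 'e')): offset=6, physical=[A,e,b,B,E,F,d], logical=[d,A,e,b,B,E,F]
After op 9 (swap(5, 6)): offset=6, physical=[A,e,b,B,F,E,d], logical=[d,A,e,b,B,F,E]
After op 10 (rotate(+1)): offset=0, physical=[A,e,b,B,F,E,d], logical=[A,e,b,B,F,E,d]
After op 11 (rotate(-2)): offset=5, physical=[A,e,b,B,F,E,d], logical=[E,d,A,e,b,B,F]

Answer: B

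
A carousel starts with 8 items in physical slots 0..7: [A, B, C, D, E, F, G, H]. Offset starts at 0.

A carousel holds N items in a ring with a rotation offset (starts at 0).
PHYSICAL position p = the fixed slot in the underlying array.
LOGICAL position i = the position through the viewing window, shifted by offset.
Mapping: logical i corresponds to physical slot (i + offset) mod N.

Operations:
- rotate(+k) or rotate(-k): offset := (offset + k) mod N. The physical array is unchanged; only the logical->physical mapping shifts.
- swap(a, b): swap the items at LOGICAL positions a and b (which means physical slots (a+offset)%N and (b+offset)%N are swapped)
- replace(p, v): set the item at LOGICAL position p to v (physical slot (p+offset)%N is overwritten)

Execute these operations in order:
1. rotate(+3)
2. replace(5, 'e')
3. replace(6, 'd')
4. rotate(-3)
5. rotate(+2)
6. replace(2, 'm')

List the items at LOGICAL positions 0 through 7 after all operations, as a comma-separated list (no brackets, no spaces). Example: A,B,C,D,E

After op 1 (rotate(+3)): offset=3, physical=[A,B,C,D,E,F,G,H], logical=[D,E,F,G,H,A,B,C]
After op 2 (replace(5, 'e')): offset=3, physical=[e,B,C,D,E,F,G,H], logical=[D,E,F,G,H,e,B,C]
After op 3 (replace(6, 'd')): offset=3, physical=[e,d,C,D,E,F,G,H], logical=[D,E,F,G,H,e,d,C]
After op 4 (rotate(-3)): offset=0, physical=[e,d,C,D,E,F,G,H], logical=[e,d,C,D,E,F,G,H]
After op 5 (rotate(+2)): offset=2, physical=[e,d,C,D,E,F,G,H], logical=[C,D,E,F,G,H,e,d]
After op 6 (replace(2, 'm')): offset=2, physical=[e,d,C,D,m,F,G,H], logical=[C,D,m,F,G,H,e,d]

Answer: C,D,m,F,G,H,e,d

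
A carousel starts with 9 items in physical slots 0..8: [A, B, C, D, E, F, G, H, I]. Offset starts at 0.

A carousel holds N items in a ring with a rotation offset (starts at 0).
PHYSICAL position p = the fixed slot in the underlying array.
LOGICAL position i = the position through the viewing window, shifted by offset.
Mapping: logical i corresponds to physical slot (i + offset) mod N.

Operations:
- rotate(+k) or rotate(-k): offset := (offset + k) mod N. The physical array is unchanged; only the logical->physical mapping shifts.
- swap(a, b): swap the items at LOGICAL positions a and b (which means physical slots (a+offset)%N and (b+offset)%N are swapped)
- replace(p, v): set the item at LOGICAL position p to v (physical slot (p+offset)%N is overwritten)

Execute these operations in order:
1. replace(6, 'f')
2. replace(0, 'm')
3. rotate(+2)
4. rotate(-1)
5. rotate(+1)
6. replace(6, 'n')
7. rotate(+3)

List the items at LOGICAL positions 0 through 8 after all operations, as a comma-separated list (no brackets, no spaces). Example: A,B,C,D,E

After op 1 (replace(6, 'f')): offset=0, physical=[A,B,C,D,E,F,f,H,I], logical=[A,B,C,D,E,F,f,H,I]
After op 2 (replace(0, 'm')): offset=0, physical=[m,B,C,D,E,F,f,H,I], logical=[m,B,C,D,E,F,f,H,I]
After op 3 (rotate(+2)): offset=2, physical=[m,B,C,D,E,F,f,H,I], logical=[C,D,E,F,f,H,I,m,B]
After op 4 (rotate(-1)): offset=1, physical=[m,B,C,D,E,F,f,H,I], logical=[B,C,D,E,F,f,H,I,m]
After op 5 (rotate(+1)): offset=2, physical=[m,B,C,D,E,F,f,H,I], logical=[C,D,E,F,f,H,I,m,B]
After op 6 (replace(6, 'n')): offset=2, physical=[m,B,C,D,E,F,f,H,n], logical=[C,D,E,F,f,H,n,m,B]
After op 7 (rotate(+3)): offset=5, physical=[m,B,C,D,E,F,f,H,n], logical=[F,f,H,n,m,B,C,D,E]

Answer: F,f,H,n,m,B,C,D,E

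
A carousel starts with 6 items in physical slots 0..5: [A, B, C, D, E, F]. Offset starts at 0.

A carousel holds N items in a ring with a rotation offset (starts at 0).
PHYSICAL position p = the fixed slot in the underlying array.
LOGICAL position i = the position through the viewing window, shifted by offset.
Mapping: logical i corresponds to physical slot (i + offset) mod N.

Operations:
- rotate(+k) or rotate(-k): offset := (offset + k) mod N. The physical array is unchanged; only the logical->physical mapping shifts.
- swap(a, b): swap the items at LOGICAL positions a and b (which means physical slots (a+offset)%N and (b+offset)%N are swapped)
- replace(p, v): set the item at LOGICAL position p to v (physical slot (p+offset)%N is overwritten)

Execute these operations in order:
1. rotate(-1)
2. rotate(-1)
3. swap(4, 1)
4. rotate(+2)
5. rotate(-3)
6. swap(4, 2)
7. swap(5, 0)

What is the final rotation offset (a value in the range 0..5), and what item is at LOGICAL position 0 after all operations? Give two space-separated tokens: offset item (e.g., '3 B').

Answer: 3 F

Derivation:
After op 1 (rotate(-1)): offset=5, physical=[A,B,C,D,E,F], logical=[F,A,B,C,D,E]
After op 2 (rotate(-1)): offset=4, physical=[A,B,C,D,E,F], logical=[E,F,A,B,C,D]
After op 3 (swap(4, 1)): offset=4, physical=[A,B,F,D,E,C], logical=[E,C,A,B,F,D]
After op 4 (rotate(+2)): offset=0, physical=[A,B,F,D,E,C], logical=[A,B,F,D,E,C]
After op 5 (rotate(-3)): offset=3, physical=[A,B,F,D,E,C], logical=[D,E,C,A,B,F]
After op 6 (swap(4, 2)): offset=3, physical=[A,C,F,D,E,B], logical=[D,E,B,A,C,F]
After op 7 (swap(5, 0)): offset=3, physical=[A,C,D,F,E,B], logical=[F,E,B,A,C,D]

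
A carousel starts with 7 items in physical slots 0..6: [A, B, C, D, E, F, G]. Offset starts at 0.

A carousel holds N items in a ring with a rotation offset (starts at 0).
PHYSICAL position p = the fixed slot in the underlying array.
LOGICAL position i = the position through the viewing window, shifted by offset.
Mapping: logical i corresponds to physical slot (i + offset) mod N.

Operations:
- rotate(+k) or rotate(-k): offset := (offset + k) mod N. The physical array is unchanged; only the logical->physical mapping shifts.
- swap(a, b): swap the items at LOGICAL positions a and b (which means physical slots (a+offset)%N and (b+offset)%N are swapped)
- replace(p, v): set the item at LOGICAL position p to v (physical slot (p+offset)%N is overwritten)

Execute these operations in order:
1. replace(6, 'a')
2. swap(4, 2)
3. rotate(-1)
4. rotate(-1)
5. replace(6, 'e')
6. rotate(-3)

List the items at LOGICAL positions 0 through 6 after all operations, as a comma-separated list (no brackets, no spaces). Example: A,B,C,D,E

After op 1 (replace(6, 'a')): offset=0, physical=[A,B,C,D,E,F,a], logical=[A,B,C,D,E,F,a]
After op 2 (swap(4, 2)): offset=0, physical=[A,B,E,D,C,F,a], logical=[A,B,E,D,C,F,a]
After op 3 (rotate(-1)): offset=6, physical=[A,B,E,D,C,F,a], logical=[a,A,B,E,D,C,F]
After op 4 (rotate(-1)): offset=5, physical=[A,B,E,D,C,F,a], logical=[F,a,A,B,E,D,C]
After op 5 (replace(6, 'e')): offset=5, physical=[A,B,E,D,e,F,a], logical=[F,a,A,B,E,D,e]
After op 6 (rotate(-3)): offset=2, physical=[A,B,E,D,e,F,a], logical=[E,D,e,F,a,A,B]

Answer: E,D,e,F,a,A,B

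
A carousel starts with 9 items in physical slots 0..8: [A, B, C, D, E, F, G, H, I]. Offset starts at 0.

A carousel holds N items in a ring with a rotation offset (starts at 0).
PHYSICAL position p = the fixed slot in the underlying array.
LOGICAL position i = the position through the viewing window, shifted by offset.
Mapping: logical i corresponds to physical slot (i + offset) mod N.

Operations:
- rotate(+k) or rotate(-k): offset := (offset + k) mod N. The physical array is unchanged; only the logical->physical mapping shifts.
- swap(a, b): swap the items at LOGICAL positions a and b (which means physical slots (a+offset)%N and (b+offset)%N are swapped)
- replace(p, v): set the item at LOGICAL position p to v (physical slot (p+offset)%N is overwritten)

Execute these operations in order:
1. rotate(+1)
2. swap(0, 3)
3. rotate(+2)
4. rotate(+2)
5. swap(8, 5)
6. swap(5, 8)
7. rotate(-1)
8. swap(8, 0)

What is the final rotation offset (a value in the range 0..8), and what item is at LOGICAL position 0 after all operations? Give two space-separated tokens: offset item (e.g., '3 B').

Answer: 4 D

Derivation:
After op 1 (rotate(+1)): offset=1, physical=[A,B,C,D,E,F,G,H,I], logical=[B,C,D,E,F,G,H,I,A]
After op 2 (swap(0, 3)): offset=1, physical=[A,E,C,D,B,F,G,H,I], logical=[E,C,D,B,F,G,H,I,A]
After op 3 (rotate(+2)): offset=3, physical=[A,E,C,D,B,F,G,H,I], logical=[D,B,F,G,H,I,A,E,C]
After op 4 (rotate(+2)): offset=5, physical=[A,E,C,D,B,F,G,H,I], logical=[F,G,H,I,A,E,C,D,B]
After op 5 (swap(8, 5)): offset=5, physical=[A,B,C,D,E,F,G,H,I], logical=[F,G,H,I,A,B,C,D,E]
After op 6 (swap(5, 8)): offset=5, physical=[A,E,C,D,B,F,G,H,I], logical=[F,G,H,I,A,E,C,D,B]
After op 7 (rotate(-1)): offset=4, physical=[A,E,C,D,B,F,G,H,I], logical=[B,F,G,H,I,A,E,C,D]
After op 8 (swap(8, 0)): offset=4, physical=[A,E,C,B,D,F,G,H,I], logical=[D,F,G,H,I,A,E,C,B]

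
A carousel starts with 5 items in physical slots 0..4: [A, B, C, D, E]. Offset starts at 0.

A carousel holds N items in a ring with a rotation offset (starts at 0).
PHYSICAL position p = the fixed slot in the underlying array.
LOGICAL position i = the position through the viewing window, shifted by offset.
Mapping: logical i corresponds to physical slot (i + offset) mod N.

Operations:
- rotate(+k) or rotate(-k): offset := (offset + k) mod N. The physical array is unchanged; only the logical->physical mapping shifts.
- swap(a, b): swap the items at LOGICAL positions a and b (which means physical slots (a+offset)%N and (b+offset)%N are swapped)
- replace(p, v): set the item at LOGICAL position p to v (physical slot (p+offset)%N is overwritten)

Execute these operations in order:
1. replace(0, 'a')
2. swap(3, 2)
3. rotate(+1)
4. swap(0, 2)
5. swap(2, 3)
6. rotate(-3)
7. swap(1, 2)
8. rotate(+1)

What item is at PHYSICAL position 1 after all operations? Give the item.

Answer: C

Derivation:
After op 1 (replace(0, 'a')): offset=0, physical=[a,B,C,D,E], logical=[a,B,C,D,E]
After op 2 (swap(3, 2)): offset=0, physical=[a,B,D,C,E], logical=[a,B,D,C,E]
After op 3 (rotate(+1)): offset=1, physical=[a,B,D,C,E], logical=[B,D,C,E,a]
After op 4 (swap(0, 2)): offset=1, physical=[a,C,D,B,E], logical=[C,D,B,E,a]
After op 5 (swap(2, 3)): offset=1, physical=[a,C,D,E,B], logical=[C,D,E,B,a]
After op 6 (rotate(-3)): offset=3, physical=[a,C,D,E,B], logical=[E,B,a,C,D]
After op 7 (swap(1, 2)): offset=3, physical=[B,C,D,E,a], logical=[E,a,B,C,D]
After op 8 (rotate(+1)): offset=4, physical=[B,C,D,E,a], logical=[a,B,C,D,E]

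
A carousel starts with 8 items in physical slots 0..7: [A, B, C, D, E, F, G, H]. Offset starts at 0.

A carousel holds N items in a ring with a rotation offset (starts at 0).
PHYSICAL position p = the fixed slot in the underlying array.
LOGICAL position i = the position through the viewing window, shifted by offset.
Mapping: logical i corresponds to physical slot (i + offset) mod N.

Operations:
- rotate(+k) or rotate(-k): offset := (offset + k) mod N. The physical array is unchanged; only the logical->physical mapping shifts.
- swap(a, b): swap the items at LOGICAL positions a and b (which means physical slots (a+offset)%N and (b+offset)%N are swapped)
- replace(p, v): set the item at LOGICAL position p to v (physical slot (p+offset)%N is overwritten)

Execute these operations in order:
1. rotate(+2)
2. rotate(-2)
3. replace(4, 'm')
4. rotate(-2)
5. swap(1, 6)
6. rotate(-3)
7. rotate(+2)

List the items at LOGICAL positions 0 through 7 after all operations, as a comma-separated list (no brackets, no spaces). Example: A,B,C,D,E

After op 1 (rotate(+2)): offset=2, physical=[A,B,C,D,E,F,G,H], logical=[C,D,E,F,G,H,A,B]
After op 2 (rotate(-2)): offset=0, physical=[A,B,C,D,E,F,G,H], logical=[A,B,C,D,E,F,G,H]
After op 3 (replace(4, 'm')): offset=0, physical=[A,B,C,D,m,F,G,H], logical=[A,B,C,D,m,F,G,H]
After op 4 (rotate(-2)): offset=6, physical=[A,B,C,D,m,F,G,H], logical=[G,H,A,B,C,D,m,F]
After op 5 (swap(1, 6)): offset=6, physical=[A,B,C,D,H,F,G,m], logical=[G,m,A,B,C,D,H,F]
After op 6 (rotate(-3)): offset=3, physical=[A,B,C,D,H,F,G,m], logical=[D,H,F,G,m,A,B,C]
After op 7 (rotate(+2)): offset=5, physical=[A,B,C,D,H,F,G,m], logical=[F,G,m,A,B,C,D,H]

Answer: F,G,m,A,B,C,D,H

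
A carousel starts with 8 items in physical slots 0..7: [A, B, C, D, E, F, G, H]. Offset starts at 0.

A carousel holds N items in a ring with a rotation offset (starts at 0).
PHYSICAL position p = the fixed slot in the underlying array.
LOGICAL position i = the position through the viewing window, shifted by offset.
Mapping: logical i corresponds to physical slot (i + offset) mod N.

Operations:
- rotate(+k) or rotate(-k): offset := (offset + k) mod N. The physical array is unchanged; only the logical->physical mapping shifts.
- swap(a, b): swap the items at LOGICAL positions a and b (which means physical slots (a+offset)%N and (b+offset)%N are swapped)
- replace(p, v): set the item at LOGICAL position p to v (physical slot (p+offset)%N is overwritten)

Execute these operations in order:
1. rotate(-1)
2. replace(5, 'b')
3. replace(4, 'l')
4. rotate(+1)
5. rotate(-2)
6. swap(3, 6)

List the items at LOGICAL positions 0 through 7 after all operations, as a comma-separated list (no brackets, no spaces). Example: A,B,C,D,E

After op 1 (rotate(-1)): offset=7, physical=[A,B,C,D,E,F,G,H], logical=[H,A,B,C,D,E,F,G]
After op 2 (replace(5, 'b')): offset=7, physical=[A,B,C,D,b,F,G,H], logical=[H,A,B,C,D,b,F,G]
After op 3 (replace(4, 'l')): offset=7, physical=[A,B,C,l,b,F,G,H], logical=[H,A,B,C,l,b,F,G]
After op 4 (rotate(+1)): offset=0, physical=[A,B,C,l,b,F,G,H], logical=[A,B,C,l,b,F,G,H]
After op 5 (rotate(-2)): offset=6, physical=[A,B,C,l,b,F,G,H], logical=[G,H,A,B,C,l,b,F]
After op 6 (swap(3, 6)): offset=6, physical=[A,b,C,l,B,F,G,H], logical=[G,H,A,b,C,l,B,F]

Answer: G,H,A,b,C,l,B,F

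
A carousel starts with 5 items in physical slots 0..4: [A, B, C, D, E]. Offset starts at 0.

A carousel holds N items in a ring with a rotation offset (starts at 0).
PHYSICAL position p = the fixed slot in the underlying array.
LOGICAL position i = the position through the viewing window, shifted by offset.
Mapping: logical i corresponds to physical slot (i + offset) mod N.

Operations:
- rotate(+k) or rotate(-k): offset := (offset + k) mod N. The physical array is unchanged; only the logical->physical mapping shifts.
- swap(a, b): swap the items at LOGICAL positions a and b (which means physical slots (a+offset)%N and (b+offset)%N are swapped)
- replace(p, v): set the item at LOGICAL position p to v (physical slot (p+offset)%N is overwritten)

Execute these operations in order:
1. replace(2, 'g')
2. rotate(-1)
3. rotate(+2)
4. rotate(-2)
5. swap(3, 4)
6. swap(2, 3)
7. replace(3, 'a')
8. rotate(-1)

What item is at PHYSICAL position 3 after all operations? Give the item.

Answer: g

Derivation:
After op 1 (replace(2, 'g')): offset=0, physical=[A,B,g,D,E], logical=[A,B,g,D,E]
After op 2 (rotate(-1)): offset=4, physical=[A,B,g,D,E], logical=[E,A,B,g,D]
After op 3 (rotate(+2)): offset=1, physical=[A,B,g,D,E], logical=[B,g,D,E,A]
After op 4 (rotate(-2)): offset=4, physical=[A,B,g,D,E], logical=[E,A,B,g,D]
After op 5 (swap(3, 4)): offset=4, physical=[A,B,D,g,E], logical=[E,A,B,D,g]
After op 6 (swap(2, 3)): offset=4, physical=[A,D,B,g,E], logical=[E,A,D,B,g]
After op 7 (replace(3, 'a')): offset=4, physical=[A,D,a,g,E], logical=[E,A,D,a,g]
After op 8 (rotate(-1)): offset=3, physical=[A,D,a,g,E], logical=[g,E,A,D,a]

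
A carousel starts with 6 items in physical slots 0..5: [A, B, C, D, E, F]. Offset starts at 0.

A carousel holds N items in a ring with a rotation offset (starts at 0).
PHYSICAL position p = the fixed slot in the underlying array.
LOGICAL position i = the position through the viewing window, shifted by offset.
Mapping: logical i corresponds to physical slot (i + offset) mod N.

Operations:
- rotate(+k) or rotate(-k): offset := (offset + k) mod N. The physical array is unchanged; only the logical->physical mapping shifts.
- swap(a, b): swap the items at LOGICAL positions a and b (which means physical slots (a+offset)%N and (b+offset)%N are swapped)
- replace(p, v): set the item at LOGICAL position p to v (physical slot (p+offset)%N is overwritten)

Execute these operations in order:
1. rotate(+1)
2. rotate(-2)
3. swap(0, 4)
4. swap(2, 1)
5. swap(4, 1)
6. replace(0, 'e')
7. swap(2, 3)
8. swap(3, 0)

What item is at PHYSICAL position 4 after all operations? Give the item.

After op 1 (rotate(+1)): offset=1, physical=[A,B,C,D,E,F], logical=[B,C,D,E,F,A]
After op 2 (rotate(-2)): offset=5, physical=[A,B,C,D,E,F], logical=[F,A,B,C,D,E]
After op 3 (swap(0, 4)): offset=5, physical=[A,B,C,F,E,D], logical=[D,A,B,C,F,E]
After op 4 (swap(2, 1)): offset=5, physical=[B,A,C,F,E,D], logical=[D,B,A,C,F,E]
After op 5 (swap(4, 1)): offset=5, physical=[F,A,C,B,E,D], logical=[D,F,A,C,B,E]
After op 6 (replace(0, 'e')): offset=5, physical=[F,A,C,B,E,e], logical=[e,F,A,C,B,E]
After op 7 (swap(2, 3)): offset=5, physical=[F,C,A,B,E,e], logical=[e,F,C,A,B,E]
After op 8 (swap(3, 0)): offset=5, physical=[F,C,e,B,E,A], logical=[A,F,C,e,B,E]

Answer: E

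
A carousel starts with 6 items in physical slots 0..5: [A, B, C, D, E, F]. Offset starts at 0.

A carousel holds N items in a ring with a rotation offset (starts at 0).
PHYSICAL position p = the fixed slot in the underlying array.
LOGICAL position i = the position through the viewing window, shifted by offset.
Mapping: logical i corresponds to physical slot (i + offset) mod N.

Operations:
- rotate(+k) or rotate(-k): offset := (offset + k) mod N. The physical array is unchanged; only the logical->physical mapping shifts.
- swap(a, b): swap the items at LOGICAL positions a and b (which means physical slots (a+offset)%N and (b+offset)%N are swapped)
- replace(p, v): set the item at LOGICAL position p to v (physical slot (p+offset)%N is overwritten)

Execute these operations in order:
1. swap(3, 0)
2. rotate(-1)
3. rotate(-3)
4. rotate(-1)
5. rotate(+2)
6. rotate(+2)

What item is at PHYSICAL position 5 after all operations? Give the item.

After op 1 (swap(3, 0)): offset=0, physical=[D,B,C,A,E,F], logical=[D,B,C,A,E,F]
After op 2 (rotate(-1)): offset=5, physical=[D,B,C,A,E,F], logical=[F,D,B,C,A,E]
After op 3 (rotate(-3)): offset=2, physical=[D,B,C,A,E,F], logical=[C,A,E,F,D,B]
After op 4 (rotate(-1)): offset=1, physical=[D,B,C,A,E,F], logical=[B,C,A,E,F,D]
After op 5 (rotate(+2)): offset=3, physical=[D,B,C,A,E,F], logical=[A,E,F,D,B,C]
After op 6 (rotate(+2)): offset=5, physical=[D,B,C,A,E,F], logical=[F,D,B,C,A,E]

Answer: F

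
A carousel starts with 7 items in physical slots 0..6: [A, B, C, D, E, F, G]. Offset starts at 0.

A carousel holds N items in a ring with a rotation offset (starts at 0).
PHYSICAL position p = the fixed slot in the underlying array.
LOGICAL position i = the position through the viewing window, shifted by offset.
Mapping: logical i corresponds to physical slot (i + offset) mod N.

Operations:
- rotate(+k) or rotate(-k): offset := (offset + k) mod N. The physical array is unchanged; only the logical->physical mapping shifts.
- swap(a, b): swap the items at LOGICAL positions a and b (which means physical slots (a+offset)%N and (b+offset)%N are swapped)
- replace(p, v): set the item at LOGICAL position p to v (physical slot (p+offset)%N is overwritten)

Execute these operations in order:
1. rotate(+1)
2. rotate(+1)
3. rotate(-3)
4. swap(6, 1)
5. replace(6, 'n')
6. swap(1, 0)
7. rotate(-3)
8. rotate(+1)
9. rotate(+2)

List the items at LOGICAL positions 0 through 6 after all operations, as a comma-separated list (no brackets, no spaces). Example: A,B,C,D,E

Answer: F,G,B,C,D,E,n

Derivation:
After op 1 (rotate(+1)): offset=1, physical=[A,B,C,D,E,F,G], logical=[B,C,D,E,F,G,A]
After op 2 (rotate(+1)): offset=2, physical=[A,B,C,D,E,F,G], logical=[C,D,E,F,G,A,B]
After op 3 (rotate(-3)): offset=6, physical=[A,B,C,D,E,F,G], logical=[G,A,B,C,D,E,F]
After op 4 (swap(6, 1)): offset=6, physical=[F,B,C,D,E,A,G], logical=[G,F,B,C,D,E,A]
After op 5 (replace(6, 'n')): offset=6, physical=[F,B,C,D,E,n,G], logical=[G,F,B,C,D,E,n]
After op 6 (swap(1, 0)): offset=6, physical=[G,B,C,D,E,n,F], logical=[F,G,B,C,D,E,n]
After op 7 (rotate(-3)): offset=3, physical=[G,B,C,D,E,n,F], logical=[D,E,n,F,G,B,C]
After op 8 (rotate(+1)): offset=4, physical=[G,B,C,D,E,n,F], logical=[E,n,F,G,B,C,D]
After op 9 (rotate(+2)): offset=6, physical=[G,B,C,D,E,n,F], logical=[F,G,B,C,D,E,n]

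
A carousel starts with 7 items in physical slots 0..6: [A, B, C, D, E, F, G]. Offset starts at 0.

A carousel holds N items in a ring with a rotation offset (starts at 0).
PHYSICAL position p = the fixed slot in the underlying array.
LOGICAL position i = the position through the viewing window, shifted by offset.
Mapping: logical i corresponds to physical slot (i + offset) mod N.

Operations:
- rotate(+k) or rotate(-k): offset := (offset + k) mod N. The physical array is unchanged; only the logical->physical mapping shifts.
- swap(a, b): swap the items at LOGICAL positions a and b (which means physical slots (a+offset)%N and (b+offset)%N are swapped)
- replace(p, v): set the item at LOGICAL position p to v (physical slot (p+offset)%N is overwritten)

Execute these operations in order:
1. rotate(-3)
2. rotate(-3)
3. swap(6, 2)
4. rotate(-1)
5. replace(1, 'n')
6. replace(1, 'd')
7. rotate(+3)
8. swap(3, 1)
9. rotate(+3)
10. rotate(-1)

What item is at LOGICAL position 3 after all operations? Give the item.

After op 1 (rotate(-3)): offset=4, physical=[A,B,C,D,E,F,G], logical=[E,F,G,A,B,C,D]
After op 2 (rotate(-3)): offset=1, physical=[A,B,C,D,E,F,G], logical=[B,C,D,E,F,G,A]
After op 3 (swap(6, 2)): offset=1, physical=[D,B,C,A,E,F,G], logical=[B,C,A,E,F,G,D]
After op 4 (rotate(-1)): offset=0, physical=[D,B,C,A,E,F,G], logical=[D,B,C,A,E,F,G]
After op 5 (replace(1, 'n')): offset=0, physical=[D,n,C,A,E,F,G], logical=[D,n,C,A,E,F,G]
After op 6 (replace(1, 'd')): offset=0, physical=[D,d,C,A,E,F,G], logical=[D,d,C,A,E,F,G]
After op 7 (rotate(+3)): offset=3, physical=[D,d,C,A,E,F,G], logical=[A,E,F,G,D,d,C]
After op 8 (swap(3, 1)): offset=3, physical=[D,d,C,A,G,F,E], logical=[A,G,F,E,D,d,C]
After op 9 (rotate(+3)): offset=6, physical=[D,d,C,A,G,F,E], logical=[E,D,d,C,A,G,F]
After op 10 (rotate(-1)): offset=5, physical=[D,d,C,A,G,F,E], logical=[F,E,D,d,C,A,G]

Answer: d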